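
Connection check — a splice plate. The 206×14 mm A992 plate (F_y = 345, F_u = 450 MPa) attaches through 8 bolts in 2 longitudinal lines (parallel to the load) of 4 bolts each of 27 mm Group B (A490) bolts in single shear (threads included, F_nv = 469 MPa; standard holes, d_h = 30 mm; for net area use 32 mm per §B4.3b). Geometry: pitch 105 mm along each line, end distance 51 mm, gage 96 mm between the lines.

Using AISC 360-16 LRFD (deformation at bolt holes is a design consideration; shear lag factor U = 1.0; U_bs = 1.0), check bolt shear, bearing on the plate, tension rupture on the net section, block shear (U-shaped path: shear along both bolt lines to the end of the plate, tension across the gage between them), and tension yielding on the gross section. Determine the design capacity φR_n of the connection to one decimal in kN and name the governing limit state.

671.0 kN (net-section rupture governs)

Bolt shear: A_b = π(27)²/4 = 572.56 mm². φR_n = 0.75 × 469 × 572.56 × 8 × 1 = 1611.2 kN.
Bearing (14 mm plate, F_u = 450 MPa): end bolts L_c = 51 − 30/2 = 36, R_n = min(1.2×36×14×450, 2.4×27×14×450) = 272.16 kN/bolt; interior L_c = 105 − 30 = 75, R_n = 408.24 kN/bolt. φR_n = 0.75 × (2×272.16 + 6×408.24) = 2245.3 kN.
Tension rupture (net): A_n = (206 − 2×32)×14 = 1988 mm² (U = 1.0, A_e = A_n). φR_n = 0.75 × 450 × 1988 = 671.0 kN.
Block shear: shear path 2×[51+3×105] = 2×366 mm, A_gv = 10248, A_nv = 2×(366 − 3.5×32)×14 = 7112 mm²; tension across gage: (96 − 1×32)×14 = 896 mm². R_n = min(0.6×450×7112, 0.6×345×10248) + 1.0×450×896 = min(1920.2, 2121.3) + 403.2 = 2323.4 kN. φR_n = 0.75 × 2323.4 = 1742.6 kN.
Tension yield (gross): A_g = 206×14 = 2884 mm². φR_n = 0.90 × 345 × 2884 = 895.5 kN.
Governing: min(1611.2, 2245.3, 671.0, 1742.6, 895.5) = 671.0 kN → net-section rupture.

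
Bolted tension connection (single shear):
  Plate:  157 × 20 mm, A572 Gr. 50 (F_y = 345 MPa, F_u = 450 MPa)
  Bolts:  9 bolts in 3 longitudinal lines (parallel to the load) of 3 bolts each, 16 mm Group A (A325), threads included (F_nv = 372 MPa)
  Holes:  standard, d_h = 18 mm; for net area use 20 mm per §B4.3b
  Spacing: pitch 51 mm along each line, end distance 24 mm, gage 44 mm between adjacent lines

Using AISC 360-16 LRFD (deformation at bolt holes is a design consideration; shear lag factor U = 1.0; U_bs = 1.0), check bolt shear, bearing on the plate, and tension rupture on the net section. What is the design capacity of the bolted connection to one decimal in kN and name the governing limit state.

504.9 kN (bolt shear governs)

Bolt shear: A_b = π(16)²/4 = 201.06 mm². φR_n = 0.75 × 372 × 201.06 × 9 × 1 = 504.9 kN.
Bearing (20 mm plate, F_u = 450 MPa): end bolts L_c = 24 − 18/2 = 15, R_n = min(1.2×15×20×450, 2.4×16×20×450) = 162 kN/bolt; interior L_c = 51 − 18 = 33, R_n = 345.6 kN/bolt. φR_n = 0.75 × (3×162 + 6×345.6) = 1919.7 kN.
Tension rupture (net): A_n = (157 − 3×20)×20 = 1940 mm² (U = 1.0, A_e = A_n). φR_n = 0.75 × 450 × 1940 = 654.8 kN.
Governing: min(504.9, 1919.7, 654.8) = 504.9 kN → bolt shear.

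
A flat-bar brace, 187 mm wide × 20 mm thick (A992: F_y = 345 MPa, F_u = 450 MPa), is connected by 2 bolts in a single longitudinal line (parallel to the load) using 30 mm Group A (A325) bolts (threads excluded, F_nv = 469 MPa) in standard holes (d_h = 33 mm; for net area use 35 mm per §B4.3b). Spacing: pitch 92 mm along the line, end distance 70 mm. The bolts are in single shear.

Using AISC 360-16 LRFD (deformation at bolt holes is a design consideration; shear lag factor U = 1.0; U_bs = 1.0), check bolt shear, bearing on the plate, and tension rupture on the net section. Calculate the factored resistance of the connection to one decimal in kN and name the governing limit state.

Bolt shear: A_b = π(30)²/4 = 706.86 mm². φR_n = 0.75 × 469 × 706.86 × 2 × 1 = 497.3 kN.
Bearing (20 mm plate, F_u = 450 MPa): end bolts L_c = 70 − 33/2 = 53.5, R_n = min(1.2×53.5×20×450, 2.4×30×20×450) = 577.8 kN/bolt; interior L_c = 92 − 33 = 59, R_n = 637.2 kN/bolt. φR_n = 0.75 × (1×577.8 + 1×637.2) = 911.3 kN.
Tension rupture (net): A_n = (187 − 1×35)×20 = 3040 mm² (U = 1.0, A_e = A_n). φR_n = 0.75 × 450 × 3040 = 1026.0 kN.
Governing: min(497.3, 911.3, 1026.0) = 497.3 kN → bolt shear.

497.3 kN (bolt shear governs)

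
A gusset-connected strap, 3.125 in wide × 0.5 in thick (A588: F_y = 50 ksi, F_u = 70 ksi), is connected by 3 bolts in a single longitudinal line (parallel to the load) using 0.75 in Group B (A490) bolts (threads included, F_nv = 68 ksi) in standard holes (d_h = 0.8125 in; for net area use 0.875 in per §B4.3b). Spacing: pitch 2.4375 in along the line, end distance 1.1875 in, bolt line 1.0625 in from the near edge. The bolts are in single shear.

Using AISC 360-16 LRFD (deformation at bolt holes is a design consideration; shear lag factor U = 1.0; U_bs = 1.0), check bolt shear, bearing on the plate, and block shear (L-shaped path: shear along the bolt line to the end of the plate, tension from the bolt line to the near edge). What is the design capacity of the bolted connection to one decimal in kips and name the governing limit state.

67.6 kips (bolt shear governs)

Bolt shear: A_b = π(0.75)²/4 = 0.44179 in². φR_n = 0.75 × 68 × 0.44179 × 3 × 1 = 67.6 kips.
Bearing (0.5 in plate, F_u = 70 ksi): end bolts L_c = 1.1875 − 0.8125/2 = 0.78125, R_n = min(1.2×0.78125×0.5×70, 2.4×0.75×0.5×70) = 32.813 kips/bolt; interior L_c = 2.4375 − 0.8125 = 1.625, R_n = 63 kips/bolt. φR_n = 0.75 × (1×32.813 + 2×63) = 119.1 kips.
Block shear: shear path 1×[1.1875+2×2.4375] = 1×6.0625 in, A_gv = 3.0313, A_nv = 1×(6.0625 − 2.5×0.875)×0.5 = 1.9375 in²; tension to near edge: (1.0625 − 0.5×0.875)×0.5 = 0.3125 in². R_n = min(0.6×70×1.9375, 0.6×50×3.0313) + 1.0×70×0.3125 = min(81.375, 90.939) + 21.875 = 103.25 kips. φR_n = 0.75 × 103.25 = 77.4 kips.
Governing: min(67.6, 119.1, 77.4) = 67.6 kips → bolt shear.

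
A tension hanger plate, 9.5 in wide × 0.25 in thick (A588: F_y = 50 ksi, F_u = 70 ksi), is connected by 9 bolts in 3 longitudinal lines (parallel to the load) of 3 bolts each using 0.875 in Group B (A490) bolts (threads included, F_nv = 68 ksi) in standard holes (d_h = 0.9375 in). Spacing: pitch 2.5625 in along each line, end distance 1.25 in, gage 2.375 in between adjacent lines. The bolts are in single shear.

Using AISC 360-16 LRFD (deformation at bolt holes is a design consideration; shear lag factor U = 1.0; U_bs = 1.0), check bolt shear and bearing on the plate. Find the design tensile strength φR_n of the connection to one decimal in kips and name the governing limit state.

Bolt shear: A_b = π(0.875)²/4 = 0.60132 in². φR_n = 0.75 × 68 × 0.60132 × 9 × 1 = 276.0 kips.
Bearing (0.25 in plate, F_u = 70 ksi): end bolts L_c = 1.25 − 0.9375/2 = 0.78125, R_n = min(1.2×0.78125×0.25×70, 2.4×0.875×0.25×70) = 16.406 kips/bolt; interior L_c = 2.5625 − 0.9375 = 1.625, R_n = 34.125 kips/bolt. φR_n = 0.75 × (3×16.406 + 6×34.125) = 190.5 kips.
Governing: min(276.0, 190.5) = 190.5 kips → bearing.

190.5 kips (bearing governs)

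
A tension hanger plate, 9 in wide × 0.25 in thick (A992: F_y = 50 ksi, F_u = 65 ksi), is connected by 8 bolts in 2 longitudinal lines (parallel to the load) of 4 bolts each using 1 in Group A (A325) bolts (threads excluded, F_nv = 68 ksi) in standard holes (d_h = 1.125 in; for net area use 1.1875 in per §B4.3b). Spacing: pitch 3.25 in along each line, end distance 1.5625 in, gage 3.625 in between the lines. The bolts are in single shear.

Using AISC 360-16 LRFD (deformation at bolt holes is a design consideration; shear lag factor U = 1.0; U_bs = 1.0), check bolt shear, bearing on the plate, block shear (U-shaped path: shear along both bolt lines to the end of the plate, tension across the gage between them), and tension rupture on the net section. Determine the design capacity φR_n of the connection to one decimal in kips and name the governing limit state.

Bolt shear: A_b = π(1)²/4 = 0.7854 in². φR_n = 0.75 × 68 × 0.7854 × 8 × 1 = 320.4 kips.
Bearing (0.25 in plate, F_u = 65 ksi): end bolts L_c = 1.5625 − 1.125/2 = 1, R_n = min(1.2×1×0.25×65, 2.4×1×0.25×65) = 19.5 kips/bolt; interior L_c = 3.25 − 1.125 = 2.125, R_n = 39 kips/bolt. φR_n = 0.75 × (2×19.5 + 6×39) = 204.8 kips.
Block shear: shear path 2×[1.5625+3×3.25] = 2×11.3125 in, A_gv = 5.6563, A_nv = 2×(11.3125 − 3.5×1.1875)×0.25 = 3.5781 in²; tension across gage: (3.625 − 1×1.1875)×0.25 = 0.60938 in². R_n = min(0.6×65×3.5781, 0.6×50×5.6563) + 1.0×65×0.60938 = min(139.55, 169.69) + 39.61 = 179.16 kips. φR_n = 0.75 × 179.16 = 134.4 kips.
Tension rupture (net): A_n = (9 − 2×1.1875)×0.25 = 1.6563 in² (U = 1.0, A_e = A_n). φR_n = 0.75 × 65 × 1.6563 = 80.7 kips.
Governing: min(320.4, 204.8, 134.4, 80.7) = 80.7 kips → net-section rupture.

80.7 kips (net-section rupture governs)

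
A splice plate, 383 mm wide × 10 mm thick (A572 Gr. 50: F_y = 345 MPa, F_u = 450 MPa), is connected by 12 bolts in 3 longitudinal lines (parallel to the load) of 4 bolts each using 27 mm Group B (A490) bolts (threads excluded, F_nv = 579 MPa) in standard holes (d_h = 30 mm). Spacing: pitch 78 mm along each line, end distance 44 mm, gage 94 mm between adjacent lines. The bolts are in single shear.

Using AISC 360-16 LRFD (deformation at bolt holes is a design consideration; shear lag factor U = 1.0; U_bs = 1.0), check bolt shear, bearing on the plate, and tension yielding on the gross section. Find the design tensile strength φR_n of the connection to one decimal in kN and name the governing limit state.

1189.2 kN (gross-section yield governs)

Bolt shear: A_b = π(27)²/4 = 572.56 mm². φR_n = 0.75 × 579 × 572.56 × 12 × 1 = 2983.6 kN.
Bearing (10 mm plate, F_u = 450 MPa): end bolts L_c = 44 − 30/2 = 29, R_n = min(1.2×29×10×450, 2.4×27×10×450) = 156.6 kN/bolt; interior L_c = 78 − 30 = 48, R_n = 259.2 kN/bolt. φR_n = 0.75 × (3×156.6 + 9×259.2) = 2102.0 kN.
Tension yield (gross): A_g = 383×10 = 3830 mm². φR_n = 0.90 × 345 × 3830 = 1189.2 kN.
Governing: min(2983.6, 2102.0, 1189.2) = 1189.2 kN → gross-section yield.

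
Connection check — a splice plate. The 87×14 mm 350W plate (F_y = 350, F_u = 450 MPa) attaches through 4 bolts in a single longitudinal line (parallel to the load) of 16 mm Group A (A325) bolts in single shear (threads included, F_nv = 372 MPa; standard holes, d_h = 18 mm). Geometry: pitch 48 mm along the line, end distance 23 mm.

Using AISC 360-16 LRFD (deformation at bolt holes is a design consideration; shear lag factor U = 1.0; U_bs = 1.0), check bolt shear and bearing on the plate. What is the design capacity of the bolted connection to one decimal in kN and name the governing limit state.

Bolt shear: A_b = π(16)²/4 = 201.06 mm². φR_n = 0.75 × 372 × 201.06 × 4 × 1 = 224.4 kN.
Bearing (14 mm plate, F_u = 450 MPa): end bolts L_c = 23 − 18/2 = 14, R_n = min(1.2×14×14×450, 2.4×16×14×450) = 105.84 kN/bolt; interior L_c = 48 − 18 = 30, R_n = 226.8 kN/bolt. φR_n = 0.75 × (1×105.84 + 3×226.8) = 589.7 kN.
Governing: min(224.4, 589.7) = 224.4 kN → bolt shear.

224.4 kN (bolt shear governs)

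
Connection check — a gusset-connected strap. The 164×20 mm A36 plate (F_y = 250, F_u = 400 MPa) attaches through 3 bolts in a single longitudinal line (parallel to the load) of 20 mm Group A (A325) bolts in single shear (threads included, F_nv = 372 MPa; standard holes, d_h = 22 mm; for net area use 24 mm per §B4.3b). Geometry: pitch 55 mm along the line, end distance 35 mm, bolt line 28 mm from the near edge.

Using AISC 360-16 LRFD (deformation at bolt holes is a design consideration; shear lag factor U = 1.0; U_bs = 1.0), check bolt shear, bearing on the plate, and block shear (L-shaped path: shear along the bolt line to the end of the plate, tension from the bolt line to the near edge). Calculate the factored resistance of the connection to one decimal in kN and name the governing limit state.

263.0 kN (bolt shear governs)

Bolt shear: A_b = π(20)²/4 = 314.16 mm². φR_n = 0.75 × 372 × 314.16 × 3 × 1 = 263.0 kN.
Bearing (20 mm plate, F_u = 400 MPa): end bolts L_c = 35 − 22/2 = 24, R_n = min(1.2×24×20×400, 2.4×20×20×400) = 230.4 kN/bolt; interior L_c = 55 − 22 = 33, R_n = 316.8 kN/bolt. φR_n = 0.75 × (1×230.4 + 2×316.8) = 648.0 kN.
Block shear: shear path 1×[35+2×55] = 1×145 mm, A_gv = 2900, A_nv = 1×(145 − 2.5×24)×20 = 1700 mm²; tension to near edge: (28 − 0.5×24)×20 = 320 mm². R_n = min(0.6×400×1700, 0.6×250×2900) + 1.0×400×320 = min(408, 435) + 128 = 536 kN. φR_n = 0.75 × 536 = 402.0 kN.
Governing: min(263.0, 648.0, 402.0) = 263.0 kN → bolt shear.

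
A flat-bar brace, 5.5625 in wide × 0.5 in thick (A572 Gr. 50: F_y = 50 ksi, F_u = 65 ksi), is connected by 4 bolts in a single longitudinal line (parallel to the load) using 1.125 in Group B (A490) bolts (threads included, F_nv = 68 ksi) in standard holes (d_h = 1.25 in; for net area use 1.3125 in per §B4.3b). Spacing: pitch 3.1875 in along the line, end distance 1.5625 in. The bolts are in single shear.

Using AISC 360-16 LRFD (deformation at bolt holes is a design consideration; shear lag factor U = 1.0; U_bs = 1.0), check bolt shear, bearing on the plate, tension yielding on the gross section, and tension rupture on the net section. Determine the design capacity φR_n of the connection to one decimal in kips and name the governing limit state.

Bolt shear: A_b = π(1.125)²/4 = 0.99402 in². φR_n = 0.75 × 68 × 0.99402 × 4 × 1 = 202.8 kips.
Bearing (0.5 in plate, F_u = 65 ksi): end bolts L_c = 1.5625 − 1.25/2 = 0.9375, R_n = min(1.2×0.9375×0.5×65, 2.4×1.125×0.5×65) = 36.563 kips/bolt; interior L_c = 3.1875 − 1.25 = 1.9375, R_n = 75.563 kips/bolt. φR_n = 0.75 × (1×36.563 + 3×75.563) = 197.4 kips.
Tension yield (gross): A_g = 5.5625×0.5 = 2.7813 in². φR_n = 0.90 × 50 × 2.7813 = 125.2 kips.
Tension rupture (net): A_n = (5.5625 − 1×1.3125)×0.5 = 2.125 in² (U = 1.0, A_e = A_n). φR_n = 0.75 × 65 × 2.125 = 103.6 kips.
Governing: min(202.8, 197.4, 125.2, 103.6) = 103.6 kips → net-section rupture.

103.6 kips (net-section rupture governs)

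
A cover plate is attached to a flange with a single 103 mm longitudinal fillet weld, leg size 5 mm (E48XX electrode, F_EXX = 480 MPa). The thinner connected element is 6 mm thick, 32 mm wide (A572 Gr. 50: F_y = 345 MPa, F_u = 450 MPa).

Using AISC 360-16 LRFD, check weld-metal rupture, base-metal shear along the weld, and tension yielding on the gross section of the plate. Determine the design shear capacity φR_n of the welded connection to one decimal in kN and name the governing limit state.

59.6 kN (gross-section yield governs)

Weld metal: throat = 0.707×5 = 3.535 mm, L = 103 mm. φR_n = 0.75 × 0.6 × 480 × 3.535 × 103 = 78.6 kN.
Base metal shear (6 mm plate): yield φR_n = 1.0×0.6×345×6×103 = 127.9 kN; rupture φR_n = 0.75×0.6×450×6×103 = 125.1 kN; take 125.1 kN (rupture).
Tension yield (gross): A_g = 32×6 = 192 mm². φR_n = 0.90 × 345 × 192 = 59.6 kN.
Governing: min(78.6, 125.1, 59.6) = 59.6 kN → gross-section yield.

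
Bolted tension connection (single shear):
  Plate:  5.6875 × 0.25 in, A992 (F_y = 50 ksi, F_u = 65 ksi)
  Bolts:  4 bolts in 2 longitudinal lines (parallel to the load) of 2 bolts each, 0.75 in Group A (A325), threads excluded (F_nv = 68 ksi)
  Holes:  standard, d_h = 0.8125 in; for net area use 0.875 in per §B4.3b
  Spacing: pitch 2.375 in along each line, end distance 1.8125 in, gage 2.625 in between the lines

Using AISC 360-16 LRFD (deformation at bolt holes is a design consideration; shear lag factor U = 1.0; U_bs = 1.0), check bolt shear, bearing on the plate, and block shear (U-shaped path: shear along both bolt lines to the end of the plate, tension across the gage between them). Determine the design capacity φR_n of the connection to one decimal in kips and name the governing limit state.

Bolt shear: A_b = π(0.75)²/4 = 0.44179 in². φR_n = 0.75 × 68 × 0.44179 × 4 × 1 = 90.1 kips.
Bearing (0.25 in plate, F_u = 65 ksi): end bolts L_c = 1.8125 − 0.8125/2 = 1.40625, R_n = min(1.2×1.40625×0.25×65, 2.4×0.75×0.25×65) = 27.422 kips/bolt; interior L_c = 2.375 − 0.8125 = 1.5625, R_n = 29.25 kips/bolt. φR_n = 0.75 × (2×27.422 + 2×29.25) = 85.0 kips.
Block shear: shear path 2×[1.8125+1×2.375] = 2×4.1875 in, A_gv = 2.0938, A_nv = 2×(4.1875 − 1.5×0.875)×0.25 = 1.4375 in²; tension across gage: (2.625 − 1×0.875)×0.25 = 0.4375 in². R_n = min(0.6×65×1.4375, 0.6×50×2.0938) + 1.0×65×0.4375 = min(56.063, 62.814) + 28.438 = 84.501 kips. φR_n = 0.75 × 84.501 = 63.4 kips.
Governing: min(90.1, 85.0, 63.4) = 63.4 kips → block shear.

63.4 kips (block shear governs)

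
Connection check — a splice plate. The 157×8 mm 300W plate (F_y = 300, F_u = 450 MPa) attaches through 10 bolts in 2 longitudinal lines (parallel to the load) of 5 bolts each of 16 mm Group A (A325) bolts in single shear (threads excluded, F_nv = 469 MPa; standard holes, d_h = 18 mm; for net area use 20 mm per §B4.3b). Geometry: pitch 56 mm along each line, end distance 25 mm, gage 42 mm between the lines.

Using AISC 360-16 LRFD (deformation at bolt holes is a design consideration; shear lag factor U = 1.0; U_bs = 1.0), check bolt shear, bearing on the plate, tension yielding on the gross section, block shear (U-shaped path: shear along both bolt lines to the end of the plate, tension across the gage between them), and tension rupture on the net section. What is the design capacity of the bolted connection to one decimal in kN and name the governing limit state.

315.9 kN (net-section rupture governs)

Bolt shear: A_b = π(16)²/4 = 201.06 mm². φR_n = 0.75 × 469 × 201.06 × 10 × 1 = 707.2 kN.
Bearing (8 mm plate, F_u = 450 MPa): end bolts L_c = 25 − 18/2 = 16, R_n = min(1.2×16×8×450, 2.4×16×8×450) = 69.12 kN/bolt; interior L_c = 56 − 18 = 38, R_n = 138.24 kN/bolt. φR_n = 0.75 × (2×69.12 + 8×138.24) = 933.1 kN.
Tension yield (gross): A_g = 157×8 = 1256 mm². φR_n = 0.90 × 300 × 1256 = 339.1 kN.
Block shear: shear path 2×[25+4×56] = 2×249 mm, A_gv = 3984, A_nv = 2×(249 − 4.5×20)×8 = 2544 mm²; tension across gage: (42 − 1×20)×8 = 176 mm². R_n = min(0.6×450×2544, 0.6×300×3984) + 1.0×450×176 = min(686.88, 717.12) + 79.2 = 766.08 kN. φR_n = 0.75 × 766.08 = 574.6 kN.
Tension rupture (net): A_n = (157 − 2×20)×8 = 936 mm² (U = 1.0, A_e = A_n). φR_n = 0.75 × 450 × 936 = 315.9 kN.
Governing: min(707.2, 933.1, 339.1, 574.6, 315.9) = 315.9 kN → net-section rupture.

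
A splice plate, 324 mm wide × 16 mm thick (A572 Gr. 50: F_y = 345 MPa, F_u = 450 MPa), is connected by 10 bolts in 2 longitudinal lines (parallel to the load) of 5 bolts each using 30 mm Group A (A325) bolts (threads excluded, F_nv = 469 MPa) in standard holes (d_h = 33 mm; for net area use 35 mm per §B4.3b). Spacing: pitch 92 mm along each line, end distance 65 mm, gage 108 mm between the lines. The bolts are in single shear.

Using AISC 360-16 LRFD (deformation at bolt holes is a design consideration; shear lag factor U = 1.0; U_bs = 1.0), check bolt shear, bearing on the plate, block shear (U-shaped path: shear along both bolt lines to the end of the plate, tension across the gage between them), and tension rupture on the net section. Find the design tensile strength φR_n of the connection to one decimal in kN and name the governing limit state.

1371.6 kN (net-section rupture governs)

Bolt shear: A_b = π(30)²/4 = 706.86 mm². φR_n = 0.75 × 469 × 706.86 × 10 × 1 = 2486.4 kN.
Bearing (16 mm plate, F_u = 450 MPa): end bolts L_c = 65 − 33/2 = 48.5, R_n = min(1.2×48.5×16×450, 2.4×30×16×450) = 419.04 kN/bolt; interior L_c = 92 − 33 = 59, R_n = 509.76 kN/bolt. φR_n = 0.75 × (2×419.04 + 8×509.76) = 3687.1 kN.
Block shear: shear path 2×[65+4×92] = 2×433 mm, A_gv = 13856, A_nv = 2×(433 − 4.5×35)×16 = 8816 mm²; tension across gage: (108 − 1×35)×16 = 1168 mm². R_n = min(0.6×450×8816, 0.6×345×13856) + 1.0×450×1168 = min(2380.3, 2868.2) + 525.6 = 2905.9 kN. φR_n = 0.75 × 2905.9 = 2179.4 kN.
Tension rupture (net): A_n = (324 − 2×35)×16 = 4064 mm² (U = 1.0, A_e = A_n). φR_n = 0.75 × 450 × 4064 = 1371.6 kN.
Governing: min(2486.4, 3687.1, 2179.4, 1371.6) = 1371.6 kN → net-section rupture.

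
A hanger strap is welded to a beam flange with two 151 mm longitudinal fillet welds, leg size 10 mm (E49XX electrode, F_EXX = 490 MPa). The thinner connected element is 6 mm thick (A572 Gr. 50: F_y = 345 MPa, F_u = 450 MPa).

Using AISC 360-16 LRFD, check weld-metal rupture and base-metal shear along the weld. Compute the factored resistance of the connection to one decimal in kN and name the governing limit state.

366.9 kN (base-metal shear governs)

Weld metal: throat = 0.707×10 = 7.07 mm, L = 2×151 = 302 mm. φR_n = 0.75 × 0.6 × 490 × 7.07 × 302 = 470.8 kN.
Base metal shear (6 mm plate): yield φR_n = 1.0×0.6×345×6×302 = 375.1 kN; rupture φR_n = 0.75×0.6×450×6×302 = 366.9 kN; take 366.9 kN (rupture).
Governing: min(470.8, 366.9) = 366.9 kN → base-metal shear.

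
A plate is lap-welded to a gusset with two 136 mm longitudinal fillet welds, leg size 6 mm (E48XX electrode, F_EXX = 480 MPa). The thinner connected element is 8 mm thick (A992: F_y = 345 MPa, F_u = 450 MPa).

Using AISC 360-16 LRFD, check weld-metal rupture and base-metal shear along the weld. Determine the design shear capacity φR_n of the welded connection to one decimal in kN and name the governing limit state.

249.2 kN (weld metal governs)

Weld metal: throat = 0.707×6 = 4.242 mm, L = 2×136 = 272 mm. φR_n = 0.75 × 0.6 × 480 × 4.242 × 272 = 249.2 kN.
Base metal shear (8 mm plate): yield φR_n = 1.0×0.6×345×8×272 = 450.4 kN; rupture φR_n = 0.75×0.6×450×8×272 = 440.6 kN; take 440.6 kN (rupture).
Governing: min(249.2, 440.6) = 249.2 kN → weld metal.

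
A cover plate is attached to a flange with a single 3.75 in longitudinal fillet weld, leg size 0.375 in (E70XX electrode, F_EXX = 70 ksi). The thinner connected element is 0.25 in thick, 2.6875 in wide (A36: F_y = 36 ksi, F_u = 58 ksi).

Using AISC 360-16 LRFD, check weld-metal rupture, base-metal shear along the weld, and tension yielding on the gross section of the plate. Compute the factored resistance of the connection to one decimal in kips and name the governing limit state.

Weld metal: throat = 0.707×0.375 = 0.26513 in, L = 3.75 in. φR_n = 0.75 × 0.6 × 70 × 0.26513 × 3.75 = 31.3 kips.
Base metal shear (0.25 in plate): yield φR_n = 1.0×0.6×36×0.25×3.75 = 20.3 kips; rupture φR_n = 0.75×0.6×58×0.25×3.75 = 24.5 kips; take 20.3 kips (yield).
Tension yield (gross): A_g = 2.6875×0.25 = 0.67188 in². φR_n = 0.90 × 36 × 0.67188 = 21.8 kips.
Governing: min(31.3, 20.3, 21.8) = 20.3 kips → base-metal shear.

20.3 kips (base-metal shear governs)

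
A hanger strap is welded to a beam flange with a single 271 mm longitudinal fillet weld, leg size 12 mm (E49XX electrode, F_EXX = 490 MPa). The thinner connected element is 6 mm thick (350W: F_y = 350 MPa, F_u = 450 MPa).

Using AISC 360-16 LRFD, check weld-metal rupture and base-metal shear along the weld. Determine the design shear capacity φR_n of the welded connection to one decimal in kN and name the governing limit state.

329.3 kN (base-metal shear governs)

Weld metal: throat = 0.707×12 = 8.484 mm, L = 271 mm. φR_n = 0.75 × 0.6 × 490 × 8.484 × 271 = 507.0 kN.
Base metal shear (6 mm plate): yield φR_n = 1.0×0.6×350×6×271 = 341.5 kN; rupture φR_n = 0.75×0.6×450×6×271 = 329.3 kN; take 329.3 kN (rupture).
Governing: min(507.0, 329.3) = 329.3 kN → base-metal shear.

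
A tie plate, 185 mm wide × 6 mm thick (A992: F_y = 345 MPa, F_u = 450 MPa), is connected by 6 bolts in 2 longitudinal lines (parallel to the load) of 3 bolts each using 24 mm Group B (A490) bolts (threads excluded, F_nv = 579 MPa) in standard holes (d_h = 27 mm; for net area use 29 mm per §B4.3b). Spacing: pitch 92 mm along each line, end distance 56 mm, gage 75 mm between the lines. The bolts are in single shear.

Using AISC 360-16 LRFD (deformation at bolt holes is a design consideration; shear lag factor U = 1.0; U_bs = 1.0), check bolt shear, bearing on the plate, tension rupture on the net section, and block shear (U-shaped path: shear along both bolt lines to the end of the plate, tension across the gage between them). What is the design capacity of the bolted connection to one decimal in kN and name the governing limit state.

Bolt shear: A_b = π(24)²/4 = 452.39 mm². φR_n = 0.75 × 579 × 452.39 × 6 × 1 = 1178.7 kN.
Bearing (6 mm plate, F_u = 450 MPa): end bolts L_c = 56 − 27/2 = 42.5, R_n = min(1.2×42.5×6×450, 2.4×24×6×450) = 137.7 kN/bolt; interior L_c = 92 − 27 = 65, R_n = 155.52 kN/bolt. φR_n = 0.75 × (2×137.7 + 4×155.52) = 673.1 kN.
Tension rupture (net): A_n = (185 − 2×29)×6 = 762 mm² (U = 1.0, A_e = A_n). φR_n = 0.75 × 450 × 762 = 257.2 kN.
Block shear: shear path 2×[56+2×92] = 2×240 mm, A_gv = 2880, A_nv = 2×(240 − 2.5×29)×6 = 2010 mm²; tension across gage: (75 − 1×29)×6 = 276 mm². R_n = min(0.6×450×2010, 0.6×345×2880) + 1.0×450×276 = min(542.7, 596.16) + 124.2 = 666.9 kN. φR_n = 0.75 × 666.9 = 500.2 kN.
Governing: min(1178.7, 673.1, 257.2, 500.2) = 257.2 kN → net-section rupture.

257.2 kN (net-section rupture governs)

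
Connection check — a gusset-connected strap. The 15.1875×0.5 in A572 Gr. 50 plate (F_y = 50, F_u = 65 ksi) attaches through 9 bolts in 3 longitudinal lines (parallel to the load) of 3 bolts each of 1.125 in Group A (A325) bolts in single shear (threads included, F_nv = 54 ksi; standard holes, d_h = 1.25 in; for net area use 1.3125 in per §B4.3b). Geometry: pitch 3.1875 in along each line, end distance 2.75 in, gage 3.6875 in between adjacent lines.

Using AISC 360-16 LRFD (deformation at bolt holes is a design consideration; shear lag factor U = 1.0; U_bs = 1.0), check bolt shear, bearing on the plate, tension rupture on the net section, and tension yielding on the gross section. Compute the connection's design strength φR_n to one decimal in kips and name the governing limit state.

Bolt shear: A_b = π(1.125)²/4 = 0.99402 in². φR_n = 0.75 × 54 × 0.99402 × 9 × 1 = 362.3 kips.
Bearing (0.5 in plate, F_u = 65 ksi): end bolts L_c = 2.75 − 1.25/2 = 2.125, R_n = min(1.2×2.125×0.5×65, 2.4×1.125×0.5×65) = 82.875 kips/bolt; interior L_c = 3.1875 − 1.25 = 1.9375, R_n = 75.563 kips/bolt. φR_n = 0.75 × (3×82.875 + 6×75.563) = 526.5 kips.
Tension rupture (net): A_n = (15.1875 − 3×1.3125)×0.5 = 5.625 in² (U = 1.0, A_e = A_n). φR_n = 0.75 × 65 × 5.625 = 274.2 kips.
Tension yield (gross): A_g = 15.1875×0.5 = 7.5938 in². φR_n = 0.90 × 50 × 7.5938 = 341.7 kips.
Governing: min(362.3, 526.5, 274.2, 341.7) = 274.2 kips → net-section rupture.

274.2 kips (net-section rupture governs)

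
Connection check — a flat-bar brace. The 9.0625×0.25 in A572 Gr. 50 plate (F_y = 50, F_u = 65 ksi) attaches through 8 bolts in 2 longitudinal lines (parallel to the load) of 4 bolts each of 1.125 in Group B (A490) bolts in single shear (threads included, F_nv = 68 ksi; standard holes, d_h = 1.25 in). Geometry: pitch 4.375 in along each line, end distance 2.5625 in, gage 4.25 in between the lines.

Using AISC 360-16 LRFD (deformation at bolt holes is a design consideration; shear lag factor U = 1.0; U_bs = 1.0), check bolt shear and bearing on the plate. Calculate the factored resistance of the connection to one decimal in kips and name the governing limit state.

Bolt shear: A_b = π(1.125)²/4 = 0.99402 in². φR_n = 0.75 × 68 × 0.99402 × 8 × 1 = 405.6 kips.
Bearing (0.25 in plate, F_u = 65 ksi): end bolts L_c = 2.5625 − 1.25/2 = 1.9375, R_n = min(1.2×1.9375×0.25×65, 2.4×1.125×0.25×65) = 37.781 kips/bolt; interior L_c = 4.375 − 1.25 = 3.125, R_n = 43.875 kips/bolt. φR_n = 0.75 × (2×37.781 + 6×43.875) = 254.1 kips.
Governing: min(405.6, 254.1) = 254.1 kips → bearing.

254.1 kips (bearing governs)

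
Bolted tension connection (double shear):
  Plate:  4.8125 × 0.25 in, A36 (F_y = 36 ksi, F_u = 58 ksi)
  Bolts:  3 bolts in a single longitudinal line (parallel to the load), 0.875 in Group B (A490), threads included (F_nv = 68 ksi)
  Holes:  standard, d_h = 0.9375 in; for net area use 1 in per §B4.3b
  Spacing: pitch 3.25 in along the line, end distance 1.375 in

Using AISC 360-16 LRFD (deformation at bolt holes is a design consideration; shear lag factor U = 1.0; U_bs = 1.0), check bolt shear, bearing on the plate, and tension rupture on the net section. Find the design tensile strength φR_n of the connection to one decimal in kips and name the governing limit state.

41.5 kips (net-section rupture governs)

Bolt shear: A_b = π(0.875)²/4 = 0.60132 in². φR_n = 0.75 × 68 × 0.60132 × 3 × 2 = 184.0 kips.
Bearing (0.25 in plate, F_u = 58 ksi): end bolts L_c = 1.375 − 0.9375/2 = 0.90625, R_n = min(1.2×0.90625×0.25×58, 2.4×0.875×0.25×58) = 15.769 kips/bolt; interior L_c = 3.25 − 0.9375 = 2.3125, R_n = 30.45 kips/bolt. φR_n = 0.75 × (1×15.769 + 2×30.45) = 57.5 kips.
Tension rupture (net): A_n = (4.8125 − 1×1)×0.25 = 0.95313 in² (U = 1.0, A_e = A_n). φR_n = 0.75 × 58 × 0.95313 = 41.5 kips.
Governing: min(184.0, 57.5, 41.5) = 41.5 kips → net-section rupture.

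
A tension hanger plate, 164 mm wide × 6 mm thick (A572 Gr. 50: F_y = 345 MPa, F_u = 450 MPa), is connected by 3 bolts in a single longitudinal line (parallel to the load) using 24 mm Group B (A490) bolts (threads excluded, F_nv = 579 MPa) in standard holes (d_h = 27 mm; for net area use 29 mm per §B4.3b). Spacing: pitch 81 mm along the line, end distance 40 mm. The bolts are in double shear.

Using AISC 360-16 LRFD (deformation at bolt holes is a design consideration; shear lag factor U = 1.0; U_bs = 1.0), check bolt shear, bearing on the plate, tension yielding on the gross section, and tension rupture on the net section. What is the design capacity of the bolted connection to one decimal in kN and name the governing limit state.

273.4 kN (net-section rupture governs)

Bolt shear: A_b = π(24)²/4 = 452.39 mm². φR_n = 0.75 × 579 × 452.39 × 3 × 2 = 1178.7 kN.
Bearing (6 mm plate, F_u = 450 MPa): end bolts L_c = 40 − 27/2 = 26.5, R_n = min(1.2×26.5×6×450, 2.4×24×6×450) = 85.86 kN/bolt; interior L_c = 81 − 27 = 54, R_n = 155.52 kN/bolt. φR_n = 0.75 × (1×85.86 + 2×155.52) = 297.7 kN.
Tension yield (gross): A_g = 164×6 = 984 mm². φR_n = 0.90 × 345 × 984 = 305.5 kN.
Tension rupture (net): A_n = (164 − 1×29)×6 = 810 mm² (U = 1.0, A_e = A_n). φR_n = 0.75 × 450 × 810 = 273.4 kN.
Governing: min(1178.7, 297.7, 305.5, 273.4) = 273.4 kN → net-section rupture.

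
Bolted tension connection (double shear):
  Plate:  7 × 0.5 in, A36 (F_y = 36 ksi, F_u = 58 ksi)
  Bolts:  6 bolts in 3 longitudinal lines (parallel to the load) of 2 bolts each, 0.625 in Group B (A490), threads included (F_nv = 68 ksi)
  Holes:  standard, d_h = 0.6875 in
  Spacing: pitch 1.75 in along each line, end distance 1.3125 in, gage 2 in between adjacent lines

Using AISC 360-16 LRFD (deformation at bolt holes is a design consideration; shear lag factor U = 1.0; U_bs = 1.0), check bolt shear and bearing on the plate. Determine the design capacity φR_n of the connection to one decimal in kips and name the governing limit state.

Bolt shear: A_b = π(0.625)²/4 = 0.3068 in². φR_n = 0.75 × 68 × 0.3068 × 6 × 2 = 187.8 kips.
Bearing (0.5 in plate, F_u = 58 ksi): end bolts L_c = 1.3125 − 0.6875/2 = 0.96875, R_n = min(1.2×0.96875×0.5×58, 2.4×0.625×0.5×58) = 33.713 kips/bolt; interior L_c = 1.75 − 0.6875 = 1.0625, R_n = 36.975 kips/bolt. φR_n = 0.75 × (3×33.713 + 3×36.975) = 159.0 kips.
Governing: min(187.8, 159.0) = 159.0 kips → bearing.

159.0 kips (bearing governs)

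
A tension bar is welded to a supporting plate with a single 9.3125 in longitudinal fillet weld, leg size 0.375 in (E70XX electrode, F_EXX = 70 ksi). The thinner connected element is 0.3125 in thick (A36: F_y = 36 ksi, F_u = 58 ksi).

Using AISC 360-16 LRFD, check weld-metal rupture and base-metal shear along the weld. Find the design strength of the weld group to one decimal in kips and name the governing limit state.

62.9 kips (base-metal shear governs)

Weld metal: throat = 0.707×0.375 = 0.26513 in, L = 9.3125 in. φR_n = 0.75 × 0.6 × 70 × 0.26513 × 9.3125 = 77.8 kips.
Base metal shear (0.3125 in plate): yield φR_n = 1.0×0.6×36×0.3125×9.3125 = 62.9 kips; rupture φR_n = 0.75×0.6×58×0.3125×9.3125 = 76.0 kips; take 62.9 kips (yield).
Governing: min(77.8, 62.9) = 62.9 kips → base-metal shear.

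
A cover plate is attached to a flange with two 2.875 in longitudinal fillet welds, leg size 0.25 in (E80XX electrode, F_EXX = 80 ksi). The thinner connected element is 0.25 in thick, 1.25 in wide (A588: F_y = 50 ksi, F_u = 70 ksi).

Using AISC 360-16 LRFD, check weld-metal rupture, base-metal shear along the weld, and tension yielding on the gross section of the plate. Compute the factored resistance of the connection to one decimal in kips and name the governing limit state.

14.1 kips (gross-section yield governs)

Weld metal: throat = 0.707×0.25 = 0.17675 in, L = 2×2.875 = 5.75 in. φR_n = 0.75 × 0.6 × 80 × 0.17675 × 5.75 = 36.6 kips.
Base metal shear (0.25 in plate): yield φR_n = 1.0×0.6×50×0.25×5.75 = 43.1 kips; rupture φR_n = 0.75×0.6×70×0.25×5.75 = 45.3 kips; take 43.1 kips (yield).
Tension yield (gross): A_g = 1.25×0.25 = 0.3125 in². φR_n = 0.90 × 50 × 0.3125 = 14.1 kips.
Governing: min(36.6, 43.1, 14.1) = 14.1 kips → gross-section yield.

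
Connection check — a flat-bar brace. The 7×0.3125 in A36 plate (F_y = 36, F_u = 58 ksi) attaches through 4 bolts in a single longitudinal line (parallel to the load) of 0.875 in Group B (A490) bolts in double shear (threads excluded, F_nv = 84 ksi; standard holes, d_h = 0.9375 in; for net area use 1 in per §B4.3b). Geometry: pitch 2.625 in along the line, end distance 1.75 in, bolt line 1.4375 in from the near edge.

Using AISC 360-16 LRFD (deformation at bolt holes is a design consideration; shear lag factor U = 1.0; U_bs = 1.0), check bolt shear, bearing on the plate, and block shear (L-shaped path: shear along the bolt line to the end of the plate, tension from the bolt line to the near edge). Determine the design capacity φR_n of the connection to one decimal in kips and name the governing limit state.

Bolt shear: A_b = π(0.875)²/4 = 0.60132 in². φR_n = 0.75 × 84 × 0.60132 × 4 × 2 = 303.1 kips.
Bearing (0.3125 in plate, F_u = 58 ksi): end bolts L_c = 1.75 − 0.9375/2 = 1.28125, R_n = min(1.2×1.28125×0.3125×58, 2.4×0.875×0.3125×58) = 27.867 kips/bolt; interior L_c = 2.625 − 0.9375 = 1.6875, R_n = 36.703 kips/bolt. φR_n = 0.75 × (1×27.867 + 3×36.703) = 103.5 kips.
Block shear: shear path 1×[1.75+3×2.625] = 1×9.625 in, A_gv = 3.0078, A_nv = 1×(9.625 − 3.5×1)×0.3125 = 1.9141 in²; tension to near edge: (1.4375 − 0.5×1)×0.3125 = 0.29297 in². R_n = min(0.6×58×1.9141, 0.6×36×3.0078) + 1.0×58×0.29297 = min(66.611, 64.968) + 16.992 = 81.96 kips. φR_n = 0.75 × 81.96 = 61.5 kips.
Governing: min(303.1, 103.5, 61.5) = 61.5 kips → block shear.

61.5 kips (block shear governs)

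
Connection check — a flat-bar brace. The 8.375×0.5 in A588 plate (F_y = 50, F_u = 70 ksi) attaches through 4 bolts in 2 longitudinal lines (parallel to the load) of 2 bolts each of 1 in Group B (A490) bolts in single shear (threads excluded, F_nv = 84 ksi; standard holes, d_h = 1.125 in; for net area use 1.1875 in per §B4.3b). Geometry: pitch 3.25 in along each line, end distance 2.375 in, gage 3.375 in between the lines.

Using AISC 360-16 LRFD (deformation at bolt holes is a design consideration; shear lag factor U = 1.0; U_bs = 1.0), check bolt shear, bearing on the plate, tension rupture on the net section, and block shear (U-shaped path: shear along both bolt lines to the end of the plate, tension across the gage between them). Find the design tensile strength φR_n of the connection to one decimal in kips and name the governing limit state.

Bolt shear: A_b = π(1)²/4 = 0.7854 in². φR_n = 0.75 × 84 × 0.7854 × 4 × 1 = 197.9 kips.
Bearing (0.5 in plate, F_u = 70 ksi): end bolts L_c = 2.375 − 1.125/2 = 1.8125, R_n = min(1.2×1.8125×0.5×70, 2.4×1×0.5×70) = 76.125 kips/bolt; interior L_c = 3.25 − 1.125 = 2.125, R_n = 84 kips/bolt. φR_n = 0.75 × (2×76.125 + 2×84) = 240.2 kips.
Tension rupture (net): A_n = (8.375 − 2×1.1875)×0.5 = 3 in² (U = 1.0, A_e = A_n). φR_n = 0.75 × 70 × 3 = 157.5 kips.
Block shear: shear path 2×[2.375+1×3.25] = 2×5.625 in, A_gv = 5.625, A_nv = 2×(5.625 − 1.5×1.1875)×0.5 = 3.8438 in²; tension across gage: (3.375 − 1×1.1875)×0.5 = 1.0938 in². R_n = min(0.6×70×3.8438, 0.6×50×5.625) + 1.0×70×1.0938 = min(161.44, 168.75) + 76.566 = 238.01 kips. φR_n = 0.75 × 238.01 = 178.5 kips.
Governing: min(197.9, 240.2, 157.5, 178.5) = 157.5 kips → net-section rupture.

157.5 kips (net-section rupture governs)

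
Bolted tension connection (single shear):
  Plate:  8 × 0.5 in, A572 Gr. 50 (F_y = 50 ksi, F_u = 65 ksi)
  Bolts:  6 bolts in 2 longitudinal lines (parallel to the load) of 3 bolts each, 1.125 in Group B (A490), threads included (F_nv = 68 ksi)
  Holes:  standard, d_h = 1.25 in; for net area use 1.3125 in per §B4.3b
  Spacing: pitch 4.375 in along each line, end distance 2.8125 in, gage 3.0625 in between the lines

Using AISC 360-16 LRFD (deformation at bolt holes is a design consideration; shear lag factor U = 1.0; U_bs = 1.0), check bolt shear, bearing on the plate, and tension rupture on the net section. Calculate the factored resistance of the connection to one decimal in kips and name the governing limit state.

131.0 kips (net-section rupture governs)

Bolt shear: A_b = π(1.125)²/4 = 0.99402 in². φR_n = 0.75 × 68 × 0.99402 × 6 × 1 = 304.2 kips.
Bearing (0.5 in plate, F_u = 65 ksi): end bolts L_c = 2.8125 − 1.25/2 = 2.1875, R_n = min(1.2×2.1875×0.5×65, 2.4×1.125×0.5×65) = 85.313 kips/bolt; interior L_c = 4.375 − 1.25 = 3.125, R_n = 87.75 kips/bolt. φR_n = 0.75 × (2×85.313 + 4×87.75) = 391.2 kips.
Tension rupture (net): A_n = (8 − 2×1.3125)×0.5 = 2.6875 in² (U = 1.0, A_e = A_n). φR_n = 0.75 × 65 × 2.6875 = 131.0 kips.
Governing: min(304.2, 391.2, 131.0) = 131.0 kips → net-section rupture.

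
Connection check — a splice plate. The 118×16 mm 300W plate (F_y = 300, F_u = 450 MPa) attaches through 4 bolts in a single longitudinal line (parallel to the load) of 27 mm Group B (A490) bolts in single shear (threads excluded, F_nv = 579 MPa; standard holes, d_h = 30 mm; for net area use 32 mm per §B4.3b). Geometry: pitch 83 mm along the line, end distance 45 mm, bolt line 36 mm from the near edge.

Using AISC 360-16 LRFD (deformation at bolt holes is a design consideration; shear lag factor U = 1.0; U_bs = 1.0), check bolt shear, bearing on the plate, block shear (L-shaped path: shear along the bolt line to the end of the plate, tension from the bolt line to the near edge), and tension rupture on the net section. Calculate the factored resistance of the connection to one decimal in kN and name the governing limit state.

464.4 kN (net-section rupture governs)

Bolt shear: A_b = π(27)²/4 = 572.56 mm². φR_n = 0.75 × 579 × 572.56 × 4 × 1 = 994.5 kN.
Bearing (16 mm plate, F_u = 450 MPa): end bolts L_c = 45 − 30/2 = 30, R_n = min(1.2×30×16×450, 2.4×27×16×450) = 259.2 kN/bolt; interior L_c = 83 − 30 = 53, R_n = 457.92 kN/bolt. φR_n = 0.75 × (1×259.2 + 3×457.92) = 1224.7 kN.
Block shear: shear path 1×[45+3×83] = 1×294 mm, A_gv = 4704, A_nv = 1×(294 − 3.5×32)×16 = 2912 mm²; tension to near edge: (36 − 0.5×32)×16 = 320 mm². R_n = min(0.6×450×2912, 0.6×300×4704) + 1.0×450×320 = min(786.24, 846.72) + 144 = 930.24 kN. φR_n = 0.75 × 930.24 = 697.7 kN.
Tension rupture (net): A_n = (118 − 1×32)×16 = 1376 mm² (U = 1.0, A_e = A_n). φR_n = 0.75 × 450 × 1376 = 464.4 kN.
Governing: min(994.5, 1224.7, 697.7, 464.4) = 464.4 kN → net-section rupture.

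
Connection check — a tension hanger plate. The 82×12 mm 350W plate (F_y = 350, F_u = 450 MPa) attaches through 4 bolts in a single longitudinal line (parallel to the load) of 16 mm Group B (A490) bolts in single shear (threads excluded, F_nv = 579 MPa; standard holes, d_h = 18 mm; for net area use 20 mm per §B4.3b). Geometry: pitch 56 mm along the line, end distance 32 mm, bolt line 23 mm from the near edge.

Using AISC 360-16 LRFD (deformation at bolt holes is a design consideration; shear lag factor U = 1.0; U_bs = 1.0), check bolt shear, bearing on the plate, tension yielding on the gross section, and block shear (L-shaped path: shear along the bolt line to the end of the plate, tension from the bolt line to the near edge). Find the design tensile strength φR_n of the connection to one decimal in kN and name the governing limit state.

310.0 kN (gross-section yield governs)

Bolt shear: A_b = π(16)²/4 = 201.06 mm². φR_n = 0.75 × 579 × 201.06 × 4 × 1 = 349.2 kN.
Bearing (12 mm plate, F_u = 450 MPa): end bolts L_c = 32 − 18/2 = 23, R_n = min(1.2×23×12×450, 2.4×16×12×450) = 149.04 kN/bolt; interior L_c = 56 − 18 = 38, R_n = 207.36 kN/bolt. φR_n = 0.75 × (1×149.04 + 3×207.36) = 578.3 kN.
Tension yield (gross): A_g = 82×12 = 984 mm². φR_n = 0.90 × 350 × 984 = 310.0 kN.
Block shear: shear path 1×[32+3×56] = 1×200 mm, A_gv = 2400, A_nv = 1×(200 − 3.5×20)×12 = 1560 mm²; tension to near edge: (23 − 0.5×20)×12 = 156 mm². R_n = min(0.6×450×1560, 0.6×350×2400) + 1.0×450×156 = min(421.2, 504) + 70.2 = 491.4 kN. φR_n = 0.75 × 491.4 = 368.6 kN.
Governing: min(349.2, 578.3, 310.0, 368.6) = 310.0 kN → gross-section yield.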